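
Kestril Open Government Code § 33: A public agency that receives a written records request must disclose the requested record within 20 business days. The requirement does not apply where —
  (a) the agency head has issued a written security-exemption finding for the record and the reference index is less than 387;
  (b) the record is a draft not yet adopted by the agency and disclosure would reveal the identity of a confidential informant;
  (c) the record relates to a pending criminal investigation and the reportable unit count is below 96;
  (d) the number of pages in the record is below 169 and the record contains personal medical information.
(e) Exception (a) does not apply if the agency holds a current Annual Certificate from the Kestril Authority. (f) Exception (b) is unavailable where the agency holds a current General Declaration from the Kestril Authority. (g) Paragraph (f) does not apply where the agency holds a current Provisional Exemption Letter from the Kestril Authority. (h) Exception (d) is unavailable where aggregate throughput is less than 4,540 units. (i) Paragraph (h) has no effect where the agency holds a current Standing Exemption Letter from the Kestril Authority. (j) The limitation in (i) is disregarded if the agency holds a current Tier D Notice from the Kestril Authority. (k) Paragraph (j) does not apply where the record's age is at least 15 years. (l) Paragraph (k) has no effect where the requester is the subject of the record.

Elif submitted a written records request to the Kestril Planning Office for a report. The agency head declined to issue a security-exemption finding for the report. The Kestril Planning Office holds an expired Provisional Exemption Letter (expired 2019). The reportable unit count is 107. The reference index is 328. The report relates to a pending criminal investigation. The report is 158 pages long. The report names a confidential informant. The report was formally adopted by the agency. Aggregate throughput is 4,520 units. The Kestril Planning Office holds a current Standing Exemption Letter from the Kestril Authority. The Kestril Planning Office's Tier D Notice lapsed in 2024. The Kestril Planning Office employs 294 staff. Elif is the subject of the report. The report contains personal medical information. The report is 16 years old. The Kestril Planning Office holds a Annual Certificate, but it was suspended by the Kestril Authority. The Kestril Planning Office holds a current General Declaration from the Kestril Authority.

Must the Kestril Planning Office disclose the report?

No — exception (d) applies; the Kestril Planning Office is not required to disclose the report.

Exception (a) requires that the agency head has issued a written security-exemption finding for the record; but the agency head declined to issue a security-exemption finding, so (a) is unavailable.
Exception (b) does not apply: the report has been formally adopted.
Exception (c) fails — the reportable unit count is 107, not below 96.
All of (d)'s requirements are met (the number of pages in the record is 158, below the 169 limit; the report contains personal medical information). Applying paragraphs (h)–(l): (h) would limit (d) — aggregate throughput is 4,520 units, less than the 4,540 units limit — but (i) sets (h) aside: (i) operates against (h): a current Standing Exemption Letter is held. (j) is not triggered (no current Tier D Notice is held), so (i) stands. (d) remains available.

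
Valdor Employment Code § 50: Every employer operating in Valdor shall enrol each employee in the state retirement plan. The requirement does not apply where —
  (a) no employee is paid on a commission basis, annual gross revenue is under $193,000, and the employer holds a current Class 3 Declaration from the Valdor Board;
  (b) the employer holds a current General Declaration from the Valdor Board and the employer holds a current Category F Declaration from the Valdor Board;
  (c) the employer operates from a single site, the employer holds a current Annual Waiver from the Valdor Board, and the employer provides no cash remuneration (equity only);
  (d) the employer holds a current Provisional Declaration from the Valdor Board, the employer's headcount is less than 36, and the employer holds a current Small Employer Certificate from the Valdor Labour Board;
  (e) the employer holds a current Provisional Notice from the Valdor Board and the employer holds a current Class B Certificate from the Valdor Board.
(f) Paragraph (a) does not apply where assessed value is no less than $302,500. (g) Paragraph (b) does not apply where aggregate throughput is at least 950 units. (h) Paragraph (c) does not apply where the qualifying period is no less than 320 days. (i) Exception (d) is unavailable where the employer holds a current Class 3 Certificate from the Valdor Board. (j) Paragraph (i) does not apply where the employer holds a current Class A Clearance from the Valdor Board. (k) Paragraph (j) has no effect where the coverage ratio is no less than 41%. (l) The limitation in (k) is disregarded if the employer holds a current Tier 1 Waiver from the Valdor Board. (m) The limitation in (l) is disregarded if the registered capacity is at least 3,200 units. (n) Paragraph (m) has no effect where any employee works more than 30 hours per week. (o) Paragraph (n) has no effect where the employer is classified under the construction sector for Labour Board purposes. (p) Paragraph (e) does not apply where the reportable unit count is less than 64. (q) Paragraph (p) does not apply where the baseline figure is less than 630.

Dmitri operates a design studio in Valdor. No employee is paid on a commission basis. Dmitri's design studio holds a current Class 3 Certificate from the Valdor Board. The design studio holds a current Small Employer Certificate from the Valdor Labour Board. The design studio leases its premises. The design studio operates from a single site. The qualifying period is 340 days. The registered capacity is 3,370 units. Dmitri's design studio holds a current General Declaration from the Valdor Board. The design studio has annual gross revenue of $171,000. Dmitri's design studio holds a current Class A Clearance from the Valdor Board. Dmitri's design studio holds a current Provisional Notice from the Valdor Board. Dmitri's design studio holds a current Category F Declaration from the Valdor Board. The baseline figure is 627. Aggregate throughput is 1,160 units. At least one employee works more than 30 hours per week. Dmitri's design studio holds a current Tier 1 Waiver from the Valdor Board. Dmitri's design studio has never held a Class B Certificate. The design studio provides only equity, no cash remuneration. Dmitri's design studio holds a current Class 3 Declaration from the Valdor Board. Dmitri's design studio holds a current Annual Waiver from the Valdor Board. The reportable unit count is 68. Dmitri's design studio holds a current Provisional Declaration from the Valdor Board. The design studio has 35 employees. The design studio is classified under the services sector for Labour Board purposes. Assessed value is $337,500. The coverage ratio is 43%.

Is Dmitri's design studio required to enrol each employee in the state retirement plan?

No — exception (d) applies; Dmitri's design studio is not required to enrol each employee in the state retirement plan.

Exception (a)'s conditions are all satisfied: no employee is paid on commission; annual gross revenue is $171,000, under the $193,000 limit; a current Class 3 Declaration is held. Turning to paragraph (f): (f) operates against (a): assessed value is $337,500, meeting the $302,500 threshold. So (a) is unavailable.
Exception (b)'s conditions are all satisfied: a current General Declaration is held; a current Category F Declaration is held. Turning to paragraph (g): (g) operates against (b): aggregate throughput is 1,160 units, meeting the 950 units threshold. So (b) is unavailable.
Exception (c): the employer operates from a single site; a current Annual Waiver is held; remuneration is equity-only — every condition holds. However, paragraph (h) must be considered: (h) operates against (c): the qualifying period is 340 days, meeting the 320 days threshold. So (c) is unavailable.
Exception (d) is satisfied on its face — a current Provisional Declaration is held; the employer's headcount is 35, less than the 36 limit; a current Small Employer Certificate is held. Applying paragraphs (i)–(o): (i) applies (a current Class 3 Certificate is held), but yields to (j): (j) operates against (i): a current Class A Clearance is held. (k) is engaged (the coverage ratio is 43%, meeting the 41% threshold), but is overridden by (l): (l) operates against (k): a current Tier 1 Waiver is held. (m) is triggered (the registered capacity is 3,370 units, meeting the 3,200 units threshold), but yields to (n): (n) operates against (m): at least one employee exceeds 30 hours/week. (o) is inapplicable (the design studio is classified under the services sector), so (n) stands. (d) remains available.
Exception (e) does not apply: no current Class B Certificate is held.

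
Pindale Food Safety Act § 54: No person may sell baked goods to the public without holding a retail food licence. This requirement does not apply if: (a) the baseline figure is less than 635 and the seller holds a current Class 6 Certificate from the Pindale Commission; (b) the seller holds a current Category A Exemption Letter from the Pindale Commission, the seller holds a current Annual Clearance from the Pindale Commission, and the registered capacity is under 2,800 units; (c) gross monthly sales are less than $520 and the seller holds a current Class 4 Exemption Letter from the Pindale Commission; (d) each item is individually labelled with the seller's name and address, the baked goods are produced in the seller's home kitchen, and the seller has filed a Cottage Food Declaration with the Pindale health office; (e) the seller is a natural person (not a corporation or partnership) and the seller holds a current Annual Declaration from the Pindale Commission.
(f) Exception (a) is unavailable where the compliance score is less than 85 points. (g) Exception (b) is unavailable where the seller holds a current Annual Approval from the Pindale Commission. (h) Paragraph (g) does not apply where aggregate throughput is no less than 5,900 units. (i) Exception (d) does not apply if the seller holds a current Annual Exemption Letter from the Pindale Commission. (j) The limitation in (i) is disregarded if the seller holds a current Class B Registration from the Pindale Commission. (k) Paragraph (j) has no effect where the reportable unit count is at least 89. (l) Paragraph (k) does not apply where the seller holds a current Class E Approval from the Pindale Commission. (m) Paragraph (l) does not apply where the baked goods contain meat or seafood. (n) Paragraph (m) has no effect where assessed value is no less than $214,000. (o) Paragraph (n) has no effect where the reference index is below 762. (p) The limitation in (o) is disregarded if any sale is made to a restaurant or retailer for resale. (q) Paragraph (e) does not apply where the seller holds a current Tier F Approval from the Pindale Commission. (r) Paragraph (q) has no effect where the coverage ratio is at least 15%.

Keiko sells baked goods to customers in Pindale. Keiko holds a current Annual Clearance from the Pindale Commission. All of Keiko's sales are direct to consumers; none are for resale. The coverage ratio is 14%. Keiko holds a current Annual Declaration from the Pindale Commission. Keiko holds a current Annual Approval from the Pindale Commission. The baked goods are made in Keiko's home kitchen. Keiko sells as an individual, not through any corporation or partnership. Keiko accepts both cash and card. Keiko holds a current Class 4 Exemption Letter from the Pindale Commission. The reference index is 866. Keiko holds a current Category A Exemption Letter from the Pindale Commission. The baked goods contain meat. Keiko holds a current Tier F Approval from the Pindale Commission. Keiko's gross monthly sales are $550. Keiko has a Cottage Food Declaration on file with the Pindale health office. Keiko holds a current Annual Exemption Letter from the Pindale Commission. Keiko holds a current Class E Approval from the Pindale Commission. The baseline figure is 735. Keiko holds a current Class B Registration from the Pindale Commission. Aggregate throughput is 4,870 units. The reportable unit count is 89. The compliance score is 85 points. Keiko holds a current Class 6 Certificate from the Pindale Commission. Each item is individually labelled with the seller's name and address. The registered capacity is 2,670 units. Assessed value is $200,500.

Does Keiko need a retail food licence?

Yes — Keiko must hold a retail food licence.

Exception (a) does not apply: the baseline figure is 735, not less than 635.
Exception (b)'s conditions are all satisfied: a current Category A Exemption Letter is held; a current Annual Clearance is held; the registered capacity is 2,670 units, under the 2,800 units limit. However, paragraphs (g)–(h) must be considered: (g) operates — a current Annual Approval is held. (h), which would lift (g), is not triggered — aggregate throughput is 4,870 units, short of 5,900 units. (b) is therefore removed.
Exception (c) does not apply: gross monthly sales are $550, not less than $520.
Exception (d) is satisfied on its face — items are individually labelled; the baked goods are home-kitchen produced; a Cottage Food Declaration is on file. Turning to paragraphs (i)–(p): (i) is triggered — a current Annual Exemption Letter is held. (j) is triggered (a current Class B Registration is held), but yields to (k): (k) is triggered — the reportable unit count is 89, meeting the 89 threshold. (l) would limit (k) — a current Class E Approval is held — but (m) sets (l) aside: (m) is engaged — the baked goods contain meat. (n) is not engaged (assessed value is $200,500, short of $214,000), so (m) stands. (d) is therefore removed.
Exception (e)'s conditions are all satisfied: the seller is a natural person; a current Annual Declaration is held. However, paragraphs (q)–(r) must be considered: (q) operates against (e): a current Tier F Approval is held. (r), which would lift (q), is not triggered — the coverage ratio is 14%, short of 15%. So (e) is unavailable.
No exception is made out. Keiko falls within the general rule.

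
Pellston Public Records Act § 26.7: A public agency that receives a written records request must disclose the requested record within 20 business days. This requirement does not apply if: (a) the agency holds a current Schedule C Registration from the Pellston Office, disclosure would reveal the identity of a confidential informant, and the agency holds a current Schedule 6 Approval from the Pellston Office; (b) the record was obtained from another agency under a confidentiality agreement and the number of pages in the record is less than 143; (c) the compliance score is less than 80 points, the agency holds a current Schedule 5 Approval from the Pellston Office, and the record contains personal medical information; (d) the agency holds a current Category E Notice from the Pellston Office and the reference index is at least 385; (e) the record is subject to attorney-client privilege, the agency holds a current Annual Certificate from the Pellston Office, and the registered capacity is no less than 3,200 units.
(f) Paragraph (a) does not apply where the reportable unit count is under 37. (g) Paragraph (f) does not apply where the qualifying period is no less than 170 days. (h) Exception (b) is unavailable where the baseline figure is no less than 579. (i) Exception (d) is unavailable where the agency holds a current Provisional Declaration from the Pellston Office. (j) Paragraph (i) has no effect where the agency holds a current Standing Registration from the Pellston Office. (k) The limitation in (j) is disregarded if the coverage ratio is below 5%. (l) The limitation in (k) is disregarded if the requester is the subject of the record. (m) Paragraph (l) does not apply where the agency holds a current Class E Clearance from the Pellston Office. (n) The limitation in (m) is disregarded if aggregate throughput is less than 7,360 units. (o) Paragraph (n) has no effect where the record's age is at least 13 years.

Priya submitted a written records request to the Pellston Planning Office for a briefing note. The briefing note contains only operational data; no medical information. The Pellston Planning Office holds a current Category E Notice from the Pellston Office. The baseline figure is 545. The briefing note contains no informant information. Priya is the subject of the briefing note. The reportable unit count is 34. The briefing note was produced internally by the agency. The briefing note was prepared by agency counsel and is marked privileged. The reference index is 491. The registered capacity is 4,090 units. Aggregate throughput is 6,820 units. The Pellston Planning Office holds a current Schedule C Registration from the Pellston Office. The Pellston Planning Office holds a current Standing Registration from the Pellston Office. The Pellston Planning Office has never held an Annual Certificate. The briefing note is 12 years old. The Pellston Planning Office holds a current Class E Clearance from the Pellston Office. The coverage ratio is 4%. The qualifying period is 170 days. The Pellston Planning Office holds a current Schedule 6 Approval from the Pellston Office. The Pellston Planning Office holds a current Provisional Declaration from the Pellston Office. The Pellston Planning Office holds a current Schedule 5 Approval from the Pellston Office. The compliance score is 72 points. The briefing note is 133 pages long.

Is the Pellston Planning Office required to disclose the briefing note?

Exception (a) requires that disclosure would reveal the identity of a confidential informant; but the briefing note contains no informant information, so (a) is unavailable.
Exception (b) does not apply: the briefing note was produced internally.
Exception (c) fails — the briefing note contains only operational data.
Exception (d): a current Category E Notice is held; the reference index is 491, meeting the 385 threshold — every condition holds. Considering the limiting provisions: (i) operates (a current Provisional Declaration is held), but is overridden by (j): (j) operates against (i): a current Standing Registration is held. (k) operates (the coverage ratio is 4%, below the 5% limit), but yields to (l): (l) operates against (k): Priya is the subject of the briefing note. (m) would limit (l) — a current Class E Clearance is held — but (n) sets (m) aside: (n) operates against (m): aggregate throughput is 6,820 units, less than the 7,360 units limit. (o) is not engaged (the record's age is 12 years, short of 13 years), so (n) stands. So (d) applies.
Exception (e) does not apply: there is no Annual Certificate in force.

No — exception (d) applies; the Pellston Planning Office is not required to disclose the briefing note.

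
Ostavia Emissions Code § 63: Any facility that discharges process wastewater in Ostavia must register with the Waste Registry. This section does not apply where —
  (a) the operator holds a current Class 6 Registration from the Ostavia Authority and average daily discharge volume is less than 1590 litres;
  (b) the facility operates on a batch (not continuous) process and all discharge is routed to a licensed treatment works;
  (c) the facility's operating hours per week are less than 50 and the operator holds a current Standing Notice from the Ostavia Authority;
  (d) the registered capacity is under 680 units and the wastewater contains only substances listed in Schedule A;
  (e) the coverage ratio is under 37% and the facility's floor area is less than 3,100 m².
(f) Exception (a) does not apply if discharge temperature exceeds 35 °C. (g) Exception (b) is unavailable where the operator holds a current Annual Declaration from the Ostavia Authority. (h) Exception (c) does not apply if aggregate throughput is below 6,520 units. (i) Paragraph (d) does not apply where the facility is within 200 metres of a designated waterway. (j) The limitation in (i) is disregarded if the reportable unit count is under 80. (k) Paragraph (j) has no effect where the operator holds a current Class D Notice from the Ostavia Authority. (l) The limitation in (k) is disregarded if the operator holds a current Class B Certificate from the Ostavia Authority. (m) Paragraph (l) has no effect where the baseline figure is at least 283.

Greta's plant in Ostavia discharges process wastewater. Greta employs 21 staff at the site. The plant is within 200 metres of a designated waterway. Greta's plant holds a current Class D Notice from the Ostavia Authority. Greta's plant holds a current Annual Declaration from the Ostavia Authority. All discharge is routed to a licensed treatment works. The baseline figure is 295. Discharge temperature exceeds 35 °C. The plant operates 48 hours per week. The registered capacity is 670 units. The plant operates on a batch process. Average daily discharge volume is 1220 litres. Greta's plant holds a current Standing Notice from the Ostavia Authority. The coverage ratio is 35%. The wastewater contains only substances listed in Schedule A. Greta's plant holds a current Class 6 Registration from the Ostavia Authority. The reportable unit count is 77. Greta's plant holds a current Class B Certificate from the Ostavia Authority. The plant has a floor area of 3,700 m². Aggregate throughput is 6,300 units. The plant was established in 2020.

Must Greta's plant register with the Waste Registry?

Yes — Greta's plant must register with the Waste Registry.

Exception (a): a current Class 6 Registration is held; average daily discharge volume is 1220 litres, less than the 1590 litres limit — every condition holds. However, paragraph (f) must be considered: (f) is engaged — discharge temperature exceeds 35 °C. Exception (a) does not apply.
Exception (b): the facility operates on a batch process; discharge is routed to a licensed treatment works — every condition holds. But applying paragraph (g): (g) operates against (b): a current Annual Declaration is held. (b) is therefore removed.
Exception (c) is satisfied on its face — the facility's operating hours per week are 48, less than the 50 limit; a current Standing Notice is held. But applying paragraph (h): (h) operates — aggregate throughput is 6,300 units, below the 6,520 units limit. Exception (c) does not apply.
Exception (d): the registered capacity is 670 units, under the 680 units limit; the wastewater is Schedule-A-only — every condition holds. However, paragraphs (i)–(m) must be considered: (i) operates against (d): the plant is within 200 m of a designated waterway. (j) would limit (i) — the reportable unit count is 77, under the 80 limit — but (k) sets (j) aside: (k) operates against (j): a current Class D Notice is held. (l) operates (a current Class B Certificate is held), but is displaced by (m): (m) operates against (l): the baseline figure is 295, meeting the 283 threshold. Exception (d) does not apply.
Exception (e) fails — the facility's floor area is 3,700 m², not less than 3,100 m².
None of the exceptions is available; § 63 applies in full.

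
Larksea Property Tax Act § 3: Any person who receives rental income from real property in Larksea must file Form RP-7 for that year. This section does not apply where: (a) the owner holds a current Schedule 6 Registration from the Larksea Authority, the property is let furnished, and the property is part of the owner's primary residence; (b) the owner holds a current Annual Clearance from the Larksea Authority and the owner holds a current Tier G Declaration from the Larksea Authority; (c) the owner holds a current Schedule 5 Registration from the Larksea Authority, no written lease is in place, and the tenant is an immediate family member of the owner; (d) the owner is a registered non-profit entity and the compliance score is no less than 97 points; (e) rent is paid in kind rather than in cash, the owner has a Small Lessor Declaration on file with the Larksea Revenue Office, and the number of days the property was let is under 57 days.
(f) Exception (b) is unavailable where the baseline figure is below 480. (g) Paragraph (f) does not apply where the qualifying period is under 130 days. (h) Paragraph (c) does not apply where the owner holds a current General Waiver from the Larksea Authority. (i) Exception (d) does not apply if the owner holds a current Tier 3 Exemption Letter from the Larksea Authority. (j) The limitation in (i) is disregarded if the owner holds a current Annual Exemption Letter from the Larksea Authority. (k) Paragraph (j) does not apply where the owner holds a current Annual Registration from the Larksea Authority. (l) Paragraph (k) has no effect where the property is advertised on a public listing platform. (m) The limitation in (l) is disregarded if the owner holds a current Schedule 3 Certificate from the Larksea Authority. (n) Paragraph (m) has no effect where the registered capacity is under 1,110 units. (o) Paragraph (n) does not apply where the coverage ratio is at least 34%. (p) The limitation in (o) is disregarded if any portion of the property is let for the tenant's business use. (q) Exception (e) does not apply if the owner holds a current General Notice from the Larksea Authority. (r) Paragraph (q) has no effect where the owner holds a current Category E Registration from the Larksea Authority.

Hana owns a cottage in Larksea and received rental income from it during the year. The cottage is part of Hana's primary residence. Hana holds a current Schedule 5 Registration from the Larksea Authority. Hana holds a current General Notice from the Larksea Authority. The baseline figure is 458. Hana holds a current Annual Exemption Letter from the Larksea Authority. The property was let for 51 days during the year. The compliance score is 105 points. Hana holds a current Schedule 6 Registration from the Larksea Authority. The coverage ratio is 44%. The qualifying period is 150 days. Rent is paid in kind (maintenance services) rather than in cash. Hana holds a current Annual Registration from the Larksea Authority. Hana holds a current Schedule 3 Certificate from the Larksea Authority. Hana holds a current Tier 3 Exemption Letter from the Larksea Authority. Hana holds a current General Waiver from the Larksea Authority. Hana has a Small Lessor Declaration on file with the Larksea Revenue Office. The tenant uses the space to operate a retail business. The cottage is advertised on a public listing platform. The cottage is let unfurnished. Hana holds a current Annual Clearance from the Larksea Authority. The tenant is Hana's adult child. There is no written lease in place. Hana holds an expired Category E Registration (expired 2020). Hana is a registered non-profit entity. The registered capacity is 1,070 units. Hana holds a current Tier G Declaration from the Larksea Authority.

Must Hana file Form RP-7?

Exception (a) does not apply: the property is let unfurnished.
All of (b)'s requirements are met (a current Annual Clearance is held; a current Tier G Declaration is held). But: (f) is triggered — the baseline figure is 458, below the 480 limit. (g), which would lift (f), is not engaged — the qualifying period is 150 days, not under 130 days. So (b) is unavailable.
Exception (c): a current Schedule 5 Registration is held; there is no written lease; the tenant is an immediate family member — every condition holds. But: (h) operates against (c): a current General Waiver is held. So (c) is unavailable.
All of (d)'s requirements are met (Hana is a registered non-profit; the compliance score is 105 points, meeting the 97 points threshold). Under paragraphs (i)–(p): (i) would limit (d) — a current Tier 3 Exemption Letter is held — but (j) sets (i) aside: (j) is engaged — a current Annual Exemption Letter is held. (k) would limit (j) — a current Annual Registration is held — but (l) sets (k) aside: (l) operates against (k): the property is publicly advertised. (m) operates (a current Schedule 3 Certificate is held), but is set aside by (n): (n) is engaged — the registered capacity is 1,070 units, under the 1,110 units limit. (o) is engaged (the coverage ratio is 44%, meeting the 34% threshold), but yields to (p): (p) is triggered — the space is let for business use. Exception (d) stands.
Exception (e): rent is paid in kind; a Small Lessor Declaration is on file; the number of days the property was let is 51 days, under the 57 days limit — every condition holds. Turning to paragraphs (q)–(r): (q) is triggered — a current General Notice is held. (r) does not operate here (there is no Category E Registration in force), so (q) stands. So (e) is unavailable.

No — exception (d) applies; Hana is not required to file Form RP-7.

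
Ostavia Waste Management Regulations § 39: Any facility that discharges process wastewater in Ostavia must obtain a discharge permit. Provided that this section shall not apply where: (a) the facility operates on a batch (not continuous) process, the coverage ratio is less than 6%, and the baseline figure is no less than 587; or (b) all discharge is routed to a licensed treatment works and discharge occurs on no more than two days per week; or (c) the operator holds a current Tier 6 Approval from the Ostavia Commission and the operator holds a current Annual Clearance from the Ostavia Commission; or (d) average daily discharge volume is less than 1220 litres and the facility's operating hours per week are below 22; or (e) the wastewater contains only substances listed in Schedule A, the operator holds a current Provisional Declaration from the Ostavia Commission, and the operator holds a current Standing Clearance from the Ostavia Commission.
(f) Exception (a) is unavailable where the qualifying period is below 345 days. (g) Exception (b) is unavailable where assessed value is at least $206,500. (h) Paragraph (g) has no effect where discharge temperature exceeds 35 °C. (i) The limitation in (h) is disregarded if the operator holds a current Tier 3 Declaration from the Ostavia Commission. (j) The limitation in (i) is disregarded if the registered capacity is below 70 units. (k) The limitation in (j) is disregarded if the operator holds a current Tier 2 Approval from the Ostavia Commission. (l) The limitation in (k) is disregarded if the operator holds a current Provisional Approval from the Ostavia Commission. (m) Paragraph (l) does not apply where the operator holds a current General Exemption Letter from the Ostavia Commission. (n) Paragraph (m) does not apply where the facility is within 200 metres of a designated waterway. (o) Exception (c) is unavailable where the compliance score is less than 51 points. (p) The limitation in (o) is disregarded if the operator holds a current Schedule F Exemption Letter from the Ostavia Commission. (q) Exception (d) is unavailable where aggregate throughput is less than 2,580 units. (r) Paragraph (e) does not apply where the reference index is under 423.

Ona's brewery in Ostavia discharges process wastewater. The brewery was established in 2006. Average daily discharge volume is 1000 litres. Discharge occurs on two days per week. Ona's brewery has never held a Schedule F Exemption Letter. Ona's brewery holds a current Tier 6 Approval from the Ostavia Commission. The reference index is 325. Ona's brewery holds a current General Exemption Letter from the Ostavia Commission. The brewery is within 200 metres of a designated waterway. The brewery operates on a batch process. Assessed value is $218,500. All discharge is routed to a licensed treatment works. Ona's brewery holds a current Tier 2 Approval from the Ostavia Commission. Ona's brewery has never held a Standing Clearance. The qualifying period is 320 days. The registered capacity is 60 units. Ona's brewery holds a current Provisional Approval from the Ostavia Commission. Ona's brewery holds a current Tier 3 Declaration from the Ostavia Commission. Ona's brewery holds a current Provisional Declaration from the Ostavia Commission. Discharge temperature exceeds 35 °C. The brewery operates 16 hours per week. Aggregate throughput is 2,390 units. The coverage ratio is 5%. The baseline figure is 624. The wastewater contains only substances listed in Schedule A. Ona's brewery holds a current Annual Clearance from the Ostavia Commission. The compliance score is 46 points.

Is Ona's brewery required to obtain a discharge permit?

No — exception (b) applies; Ona's brewery is not required to obtain a discharge permit.

Exception (a) is satisfied on its face — the facility operates on a batch process; the coverage ratio is 5%, less than the 6% limit; the baseline figure is 624, meeting the 587 threshold. But applying paragraph (f): (f) is triggered — the qualifying period is 320 days, below the 345 days limit. (a) is therefore removed.
Exception (b): discharge is routed to a licensed treatment works; discharge occurs on no more than two days per week — every condition holds. As to paragraphs (g)–(n): (g) would limit (b) — assessed value is $218,500, meeting the $206,500 threshold — but (h) sets (g) aside: (h) operates against (g): discharge temperature exceeds 35 °C. (i) operates (a current Tier 3 Declaration is held), but is overridden by (j): (j) operates against (i): the registered capacity is 60 units, below the 70 units limit. (k) is engaged (a current Tier 2 Approval is held), but is itself disapplied by (l): (l) is engaged — a current Provisional Approval is held. (m) applies (a current General Exemption Letter is held), but is set aside by (n): (n) is triggered — the brewery is within 200 m of a designated waterway. So (b) applies.
Exception (c) is satisfied on its face — a current Tier 6 Approval is held; a current Annual Clearance is held. But applying paragraphs (o)–(p): (o) operates against (c): the compliance score is 46 points, less than the 51 points limit. (p), which would lift (o), is not triggered — no current Schedule F Exemption Letter is held. Exception (c) does not apply.
All of (d)'s requirements are met (average daily discharge volume is 1000 litres, less than the 1220 litres limit; the facility's operating hours per week are 16, below the 22 limit). However, paragraph (q) must be considered: (q) is triggered — aggregate throughput is 2,390 units, less than the 2,580 units limit. Exception (d) does not apply.
Exception (e) does not apply: the Standing Clearance is not current.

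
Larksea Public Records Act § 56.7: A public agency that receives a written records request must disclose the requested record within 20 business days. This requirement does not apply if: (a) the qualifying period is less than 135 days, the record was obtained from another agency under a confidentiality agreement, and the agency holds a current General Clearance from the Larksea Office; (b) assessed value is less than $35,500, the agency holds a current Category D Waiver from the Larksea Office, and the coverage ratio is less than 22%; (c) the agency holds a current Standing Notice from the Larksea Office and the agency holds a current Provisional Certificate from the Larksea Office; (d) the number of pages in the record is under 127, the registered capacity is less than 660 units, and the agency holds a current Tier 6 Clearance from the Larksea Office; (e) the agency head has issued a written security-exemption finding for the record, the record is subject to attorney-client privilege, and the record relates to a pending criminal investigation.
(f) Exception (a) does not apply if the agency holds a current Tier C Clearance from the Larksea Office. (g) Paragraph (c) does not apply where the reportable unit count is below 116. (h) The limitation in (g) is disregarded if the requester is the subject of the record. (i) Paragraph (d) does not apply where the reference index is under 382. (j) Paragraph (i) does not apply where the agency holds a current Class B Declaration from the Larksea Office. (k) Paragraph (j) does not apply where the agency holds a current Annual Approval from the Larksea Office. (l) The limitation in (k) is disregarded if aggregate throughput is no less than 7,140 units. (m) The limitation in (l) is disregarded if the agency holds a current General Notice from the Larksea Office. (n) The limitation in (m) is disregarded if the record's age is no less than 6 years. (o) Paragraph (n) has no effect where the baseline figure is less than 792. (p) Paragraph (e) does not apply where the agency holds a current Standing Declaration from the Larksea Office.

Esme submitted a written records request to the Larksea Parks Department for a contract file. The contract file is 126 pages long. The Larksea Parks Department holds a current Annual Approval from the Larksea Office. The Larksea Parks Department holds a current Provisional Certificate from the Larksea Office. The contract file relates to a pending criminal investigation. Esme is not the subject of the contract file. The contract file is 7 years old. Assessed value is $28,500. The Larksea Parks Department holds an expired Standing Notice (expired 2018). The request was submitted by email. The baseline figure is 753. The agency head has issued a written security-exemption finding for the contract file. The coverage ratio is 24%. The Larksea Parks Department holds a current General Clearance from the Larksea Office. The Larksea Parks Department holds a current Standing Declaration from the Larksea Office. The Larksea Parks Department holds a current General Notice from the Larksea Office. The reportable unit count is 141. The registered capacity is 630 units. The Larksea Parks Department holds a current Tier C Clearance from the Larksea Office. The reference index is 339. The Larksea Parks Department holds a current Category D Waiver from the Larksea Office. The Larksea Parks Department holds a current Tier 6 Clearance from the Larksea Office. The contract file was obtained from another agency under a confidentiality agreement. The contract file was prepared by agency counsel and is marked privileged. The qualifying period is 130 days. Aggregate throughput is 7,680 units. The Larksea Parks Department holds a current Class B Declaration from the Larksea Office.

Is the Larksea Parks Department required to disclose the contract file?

Exception (a)'s conditions are all satisfied: the qualifying period is 130 days, less than the 135 days limit; the contract file was obtained under a confidentiality agreement; a current General Clearance is held. But: (f) is engaged — a current Tier C Clearance is held. So (a) is unavailable.
Exception (b) does not apply: the coverage ratio is 24%, not less than 22%.
Exception (c) requires that the agency holds a current Standing Notice from the Larksea Office; but there is no Standing Notice in force, so (c) is unavailable.
All of (d)'s requirements are met (the number of pages in the record is 126, under the 127 limit; the registered capacity is 630 units, less than the 660 units limit; a current Tier 6 Clearance is held). Turning to paragraphs (i)–(o): (i) operates against (d): the reference index is 339, under the 382 limit. (j) applies (a current Class B Declaration is held), but is overridden by (k): (k) applies — a current Annual Approval is held. (l) is triggered (aggregate throughput is 7,680 units, meeting the 7,140 units threshold), but is set aside by (m): (m) operates against (l): a current General Notice is held. (n) would limit (m) — the record's age is 7 years, meeting the 6 years threshold — but (o) sets (n) aside: (o) operates against (n): the baseline figure is 753, less than the 792 limit. Exception (d) does not apply.
Exception (e)'s conditions are all satisfied: a written security-exemption finding has been issued; the contract file is privileged; the contract file relates to a pending investigation. But: (p) operates against (e): a current Standing Declaration is held. So (e) is unavailable.
No exception displaces § 56.7.

Yes — the Larksea Parks Department must disclose the contract file.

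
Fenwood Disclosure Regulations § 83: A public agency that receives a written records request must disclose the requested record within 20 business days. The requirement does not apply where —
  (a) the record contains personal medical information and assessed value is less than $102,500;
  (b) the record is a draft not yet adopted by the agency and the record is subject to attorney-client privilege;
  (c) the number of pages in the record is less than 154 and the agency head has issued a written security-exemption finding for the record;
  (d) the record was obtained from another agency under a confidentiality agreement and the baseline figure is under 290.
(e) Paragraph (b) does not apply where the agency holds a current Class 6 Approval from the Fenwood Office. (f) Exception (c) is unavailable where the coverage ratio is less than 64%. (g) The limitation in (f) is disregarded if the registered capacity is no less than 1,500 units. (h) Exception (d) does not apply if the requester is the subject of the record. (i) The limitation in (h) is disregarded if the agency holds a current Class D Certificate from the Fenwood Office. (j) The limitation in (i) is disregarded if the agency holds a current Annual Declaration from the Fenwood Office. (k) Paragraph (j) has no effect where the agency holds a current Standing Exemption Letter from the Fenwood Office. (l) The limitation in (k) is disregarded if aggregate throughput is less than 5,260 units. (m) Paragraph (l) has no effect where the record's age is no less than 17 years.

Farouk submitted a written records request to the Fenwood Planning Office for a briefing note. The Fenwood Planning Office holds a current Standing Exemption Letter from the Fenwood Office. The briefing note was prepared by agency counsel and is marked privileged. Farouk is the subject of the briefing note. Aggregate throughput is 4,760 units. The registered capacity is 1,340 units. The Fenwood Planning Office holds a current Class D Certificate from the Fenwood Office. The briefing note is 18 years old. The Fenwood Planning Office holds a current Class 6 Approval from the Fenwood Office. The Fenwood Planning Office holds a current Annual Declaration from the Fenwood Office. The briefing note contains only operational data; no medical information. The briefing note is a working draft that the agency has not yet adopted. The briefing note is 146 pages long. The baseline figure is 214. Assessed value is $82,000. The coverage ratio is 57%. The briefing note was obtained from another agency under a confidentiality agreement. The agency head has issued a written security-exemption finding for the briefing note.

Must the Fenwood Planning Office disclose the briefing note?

Exception (a) fails — the briefing note contains only operational data.
Exception (b): the briefing note is an unadopted draft; the briefing note is privileged — every condition holds. Turning to paragraph (e): (e) operates against (b): a current Class 6 Approval is held. Exception (b) does not apply.
Exception (c)'s conditions are all satisfied: the number of pages in the record is 146, less than the 154 limit; a written security-exemption finding has been issued. Turning to paragraphs (f)–(g): (f) operates against (c): the coverage ratio is 57%, less than the 64% limit. (g), which would lift (f), is not engaged — the registered capacity is 1,340 units, short of 1,500 units. So (c) is unavailable.
Exception (d): the briefing note was obtained under a confidentiality agreement; the baseline figure is 214, under the 290 limit — every condition holds. Considering the limiting provisions: (h) is engaged (Farouk is the subject of the briefing note), but is displaced by (i): (i) operates — a current Class D Certificate is held. (j) would limit (i) — a current Annual Declaration is held — but (k) sets (j) aside: (k) operates against (j): a current Standing Exemption Letter is held. (l) operates (aggregate throughput is 4,760 units, less than the 5,260 units limit), but is set aside by (m): (m) operates against (l): the record's age is 18 years, meeting the 17 years threshold. (d) remains available.

No — exception (d) applies; the Fenwood Planning Office is not required to disclose the briefing note.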